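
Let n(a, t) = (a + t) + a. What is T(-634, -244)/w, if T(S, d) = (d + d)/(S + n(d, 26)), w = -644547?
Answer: -61/88302939 ≈ -6.9080e-7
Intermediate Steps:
n(a, t) = t + 2*a
T(S, d) = 2*d/(26 + S + 2*d) (T(S, d) = (d + d)/(S + (26 + 2*d)) = (2*d)/(26 + S + 2*d) = 2*d/(26 + S + 2*d))
T(-634, -244)/w = (2*(-244)/(26 - 634 + 2*(-244)))/(-644547) = (2*(-244)/(26 - 634 - 488))*(-1/644547) = (2*(-244)/(-1096))*(-1/644547) = (2*(-244)*(-1/1096))*(-1/644547) = (61/137)*(-1/644547) = -61/88302939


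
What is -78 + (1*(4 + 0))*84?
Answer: 258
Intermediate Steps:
-78 + (1*(4 + 0))*84 = -78 + (1*4)*84 = -78 + 4*84 = -78 + 336 = 258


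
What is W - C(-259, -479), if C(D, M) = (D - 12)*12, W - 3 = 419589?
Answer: 422844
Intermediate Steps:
W = 419592 (W = 3 + 419589 = 419592)
C(D, M) = -144 + 12*D (C(D, M) = (-12 + D)*12 = -144 + 12*D)
W - C(-259, -479) = 419592 - (-144 + 12*(-259)) = 419592 - (-144 - 3108) = 419592 - 1*(-3252) = 419592 + 3252 = 422844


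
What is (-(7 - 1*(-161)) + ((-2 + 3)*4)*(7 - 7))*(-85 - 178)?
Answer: 44184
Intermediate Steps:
(-(7 - 1*(-161)) + ((-2 + 3)*4)*(7 - 7))*(-85 - 178) = (-(7 + 161) + (1*4)*0)*(-263) = (-1*168 + 4*0)*(-263) = (-168 + 0)*(-263) = -168*(-263) = 44184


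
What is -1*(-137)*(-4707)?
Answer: -644859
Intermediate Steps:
-1*(-137)*(-4707) = 137*(-4707) = -644859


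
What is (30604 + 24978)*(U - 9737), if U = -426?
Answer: -564879866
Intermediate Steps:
(30604 + 24978)*(U - 9737) = (30604 + 24978)*(-426 - 9737) = 55582*(-10163) = -564879866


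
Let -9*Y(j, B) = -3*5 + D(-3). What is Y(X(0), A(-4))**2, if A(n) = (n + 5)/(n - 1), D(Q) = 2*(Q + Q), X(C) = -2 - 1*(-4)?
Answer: 9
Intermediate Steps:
X(C) = 2 (X(C) = -2 + 4 = 2)
D(Q) = 4*Q (D(Q) = 2*(2*Q) = 4*Q)
A(n) = (5 + n)/(-1 + n)
Y(j, B) = 3 (Y(j, B) = -(-3*5 + 4*(-3))/9 = -(-15 - 12)/9 = -1/9*(-27) = 3)
Y(X(0), A(-4))**2 = 3**2 = 9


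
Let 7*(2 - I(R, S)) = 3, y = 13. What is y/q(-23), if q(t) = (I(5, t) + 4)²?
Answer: 49/117 ≈ 0.41880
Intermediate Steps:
I(R, S) = 11/7 (I(R, S) = 2 - ⅐*3 = 2 - 3/7 = 11/7)
q(t) = 1521/49 (q(t) = (11/7 + 4)² = (39/7)² = 1521/49)
y/q(-23) = 13/(1521/49) = 13*(49/1521) = 49/117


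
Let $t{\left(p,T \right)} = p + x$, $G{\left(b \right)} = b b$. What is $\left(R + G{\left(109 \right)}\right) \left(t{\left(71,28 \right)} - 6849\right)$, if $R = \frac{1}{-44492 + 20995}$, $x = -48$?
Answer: $- \frac{1905599785056}{23497} \approx -8.11 \cdot 10^{7}$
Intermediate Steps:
$G{\left(b \right)} = b^{2}$
$R = - \frac{1}{23497}$ ($R = \frac{1}{-23497} = - \frac{1}{23497} \approx -4.2559 \cdot 10^{-5}$)
$t{\left(p,T \right)} = -48 + p$ ($t{\left(p,T \right)} = p - 48 = -48 + p$)
$\left(R + G{\left(109 \right)}\right) \left(t{\left(71,28 \right)} - 6849\right) = \left(- \frac{1}{23497} + 109^{2}\right) \left(\left(-48 + 71\right) - 6849\right) = \left(- \frac{1}{23497} + 11881\right) \left(23 - 6849\right) = \frac{279167856}{23497} \left(-6826\right) = - \frac{1905599785056}{23497}$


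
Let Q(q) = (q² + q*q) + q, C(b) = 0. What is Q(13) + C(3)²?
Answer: 351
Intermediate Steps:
Q(q) = q + 2*q² (Q(q) = (q² + q²) + q = 2*q² + q = q + 2*q²)
Q(13) + C(3)² = 13*(1 + 2*13) + 0² = 13*(1 + 26) + 0 = 13*27 + 0 = 351 + 0 = 351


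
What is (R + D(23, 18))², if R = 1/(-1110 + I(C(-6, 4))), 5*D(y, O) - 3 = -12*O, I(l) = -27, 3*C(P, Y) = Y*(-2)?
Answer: 58654058596/32319225 ≈ 1814.8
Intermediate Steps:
C(P, Y) = -2*Y/3 (C(P, Y) = (Y*(-2))/3 = (-2*Y)/3 = -2*Y/3)
D(y, O) = ⅗ - 12*O/5 (D(y, O) = ⅗ + (-12*O)/5 = ⅗ - 12*O/5)
R = -1/1137 (R = 1/(-1110 - 27) = 1/(-1137) = -1/1137 ≈ -0.00087951)
(R + D(23, 18))² = (-1/1137 + (⅗ - 12/5*18))² = (-1/1137 + (⅗ - 216/5))² = (-1/1137 - 213/5)² = (-242186/5685)² = 58654058596/32319225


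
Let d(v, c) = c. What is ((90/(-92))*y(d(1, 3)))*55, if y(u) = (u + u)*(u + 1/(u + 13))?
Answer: -363825/368 ≈ -988.66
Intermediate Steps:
y(u) = 2*u*(u + 1/(13 + u)) (y(u) = (2*u)*(u + 1/(13 + u)) = 2*u*(u + 1/(13 + u)))
((90/(-92))*y(d(1, 3)))*55 = ((90/(-92))*(2*3*(1 + 3² + 13*3)/(13 + 3)))*55 = ((90*(-1/92))*(2*3*(1 + 9 + 39)/16))*55 = -45*3*49/(23*16)*55 = -45/46*147/8*55 = -6615/368*55 = -363825/368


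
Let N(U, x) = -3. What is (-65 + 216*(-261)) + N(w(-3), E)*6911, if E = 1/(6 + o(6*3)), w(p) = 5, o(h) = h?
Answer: -77174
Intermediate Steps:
E = 1/24 (E = 1/(6 + 6*3) = 1/(6 + 18) = 1/24 ≈ 0.041667)
(-65 + 216*(-261)) + N(w(-3), E)*6911 = (-65 + 216*(-261)) - 3*6911 = (-65 - 56376) - 20733 = -56441 - 20733 = -77174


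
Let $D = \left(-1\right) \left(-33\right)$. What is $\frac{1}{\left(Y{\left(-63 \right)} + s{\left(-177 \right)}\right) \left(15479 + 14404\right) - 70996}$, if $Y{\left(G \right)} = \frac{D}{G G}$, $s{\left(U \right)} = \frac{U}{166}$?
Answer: $- \frac{10458}{1073103103} \approx -9.7456 \cdot 10^{-6}$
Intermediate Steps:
$D = 33$
$s{\left(U \right)} = \frac{U}{166}$ ($s{\left(U \right)} = U \frac{1}{166} = \frac{U}{166}$)
$Y{\left(G \right)} = \frac{33}{G^{2}}$ ($Y{\left(G \right)} = \frac{33}{G G} = \frac{33}{G^{2}}$)
$\frac{1}{\left(Y{\left(-63 \right)} + s{\left(-177 \right)}\right) \left(15479 + 14404\right) - 70996} = \frac{1}{\left(\frac{33}{3969} + \frac{1}{166} \left(-177\right)\right) \left(15479 + 14404\right) - 70996} = \frac{1}{\left(33 \cdot \frac{1}{3969} - \frac{177}{166}\right) 29883 - 70996} = \frac{1}{\left(\frac{11}{1323} - \frac{177}{166}\right) 29883 - 70996} = \frac{1}{\left(- \frac{232345}{219618}\right) 29883 - 70996} = \frac{1}{- \frac{330626935}{10458} - 70996} = \frac{1}{- \frac{1073103103}{10458}} = - \frac{10458}{1073103103}$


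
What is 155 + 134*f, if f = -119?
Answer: -15791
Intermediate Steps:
155 + 134*f = 155 + 134*(-119) = 155 - 15946 = -15791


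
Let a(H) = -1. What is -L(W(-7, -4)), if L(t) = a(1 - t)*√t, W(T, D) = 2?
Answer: √2 ≈ 1.4142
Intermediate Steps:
L(t) = -√t
-L(W(-7, -4)) = -(-1)*√2 = √2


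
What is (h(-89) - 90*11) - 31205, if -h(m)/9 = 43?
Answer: -32582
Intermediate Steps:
h(m) = -387 (h(m) = -9*43 = -387)
(h(-89) - 90*11) - 31205 = (-387 - 90*11) - 31205 = (-387 - 990) - 31205 = -1377 - 31205 = -32582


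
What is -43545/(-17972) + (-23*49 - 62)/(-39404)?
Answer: 108575993/44260543 ≈ 2.4531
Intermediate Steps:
-43545/(-17972) + (-23*49 - 62)/(-39404) = -43545*(-1/17972) + (-1127 - 62)*(-1/39404) = 43545/17972 - 1189*(-1/39404) = 43545/17972 + 1189/39404 = 108575993/44260543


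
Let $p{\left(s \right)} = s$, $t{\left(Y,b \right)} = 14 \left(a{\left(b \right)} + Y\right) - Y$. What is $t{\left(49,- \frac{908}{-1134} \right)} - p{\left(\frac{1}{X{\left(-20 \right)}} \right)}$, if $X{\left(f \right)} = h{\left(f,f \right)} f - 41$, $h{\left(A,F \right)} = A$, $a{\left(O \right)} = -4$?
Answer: $\frac{208578}{359} \approx 581.0$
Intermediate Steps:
$t{\left(Y,b \right)} = -56 + 13 Y$ ($t{\left(Y,b \right)} = 14 \left(-4 + Y\right) - Y = \left(-56 + 14 Y\right) - Y = -56 + 13 Y$)
$X{\left(f \right)} = -41 + f^{2}$ ($X{\left(f \right)} = f f - 41 = f^{2} - 41 = -41 + f^{2}$)
$t{\left(49,- \frac{908}{-1134} \right)} - p{\left(\frac{1}{X{\left(-20 \right)}} \right)} = \left(-56 + 13 \cdot 49\right) - \frac{1}{-41 + \left(-20\right)^{2}} = \left(-56 + 637\right) - \frac{1}{-41 + 400} = 581 - \frac{1}{359} = \frac{208578}{359}$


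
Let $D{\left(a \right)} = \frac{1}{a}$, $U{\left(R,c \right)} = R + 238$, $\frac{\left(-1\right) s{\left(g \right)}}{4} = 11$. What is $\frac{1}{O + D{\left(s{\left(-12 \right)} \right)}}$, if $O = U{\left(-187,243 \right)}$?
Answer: $\frac{44}{2243} \approx 0.019617$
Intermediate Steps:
$s{\left(g \right)} = -44$ ($s{\left(g \right)} = \left(-4\right) 11 = -44$)
$U{\left(R,c \right)} = 238 + R$
$O = 51$ ($O = 238 - 187 = 51$)
$\frac{1}{O + D{\left(s{\left(-12 \right)} \right)}} = \frac{1}{51 + \frac{1}{-44}} = \frac{1}{51 - \frac{1}{44}} = \frac{1}{\frac{2243}{44}} = \frac{44}{2243}$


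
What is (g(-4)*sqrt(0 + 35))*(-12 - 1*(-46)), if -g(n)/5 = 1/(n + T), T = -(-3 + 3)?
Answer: 85*sqrt(35)/2 ≈ 251.43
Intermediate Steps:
T = 0 (T = -1*0 = 0)
g(n) = -5/n (g(n) = -5/(n + 0) = -5/n)
(g(-4)*sqrt(0 + 35))*(-12 - 1*(-46)) = ((-5/(-4))*sqrt(0 + 35))*(-12 - 1*(-46)) = ((-5*(-1/4))*sqrt(35))*(-12 + 46) = (5*sqrt(35)/4)*34 = 85*sqrt(35)/2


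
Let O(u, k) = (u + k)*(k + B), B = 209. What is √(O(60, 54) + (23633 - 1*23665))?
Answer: 5*√1198 ≈ 173.06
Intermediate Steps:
O(u, k) = (209 + k)*(k + u) (O(u, k) = (u + k)*(k + 209) = (k + u)*(209 + k) = (209 + k)*(k + u))
√(O(60, 54) + (23633 - 1*23665)) = √((54² + 209*54 + 209*60 + 54*60) + (23633 - 1*23665)) = √((2916 + 11286 + 12540 + 3240) + (23633 - 23665)) = √(29982 - 32) = √29950 = 5*√1198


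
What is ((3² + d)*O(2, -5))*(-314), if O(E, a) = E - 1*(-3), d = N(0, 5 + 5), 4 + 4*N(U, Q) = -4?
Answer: -10990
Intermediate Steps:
N(U, Q) = -2 (N(U, Q) = -1 + (¼)*(-4) = -1 - 1 = -2)
d = -2
O(E, a) = 3 + E (O(E, a) = E + 3 = 3 + E)
((3² + d)*O(2, -5))*(-314) = ((3² - 2)*(3 + 2))*(-314) = ((9 - 2)*5)*(-314) = (7*5)*(-314) = 35*(-314) = -10990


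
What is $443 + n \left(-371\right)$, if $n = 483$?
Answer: $-178750$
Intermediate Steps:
$443 + n \left(-371\right) = 443 + 483 \left(-371\right) = 443 - 179193 = -178750$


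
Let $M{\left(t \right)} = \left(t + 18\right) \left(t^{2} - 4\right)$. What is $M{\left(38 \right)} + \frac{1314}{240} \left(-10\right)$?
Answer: $\frac{322341}{4} \approx 80585.0$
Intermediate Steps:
$M{\left(t \right)} = \left(-4 + t^{2}\right) \left(18 + t\right)$ ($M{\left(t \right)} = \left(18 + t\right) \left(-4 + t^{2}\right) = \left(-4 + t^{2}\right) \left(18 + t\right)$)
$M{\left(38 \right)} + \frac{1314}{240} \left(-10\right) = \left(-72 + 38^{3} - 152 + 18 \cdot 38^{2}\right) + \frac{1314}{240} \left(-10\right) = \left(-72 + 54872 - 152 + 18 \cdot 1444\right) + 1314 \cdot \frac{1}{240} \left(-10\right) = \left(-72 + 54872 - 152 + 25992\right) + \frac{219}{40} \left(-10\right) = 80640 - \frac{219}{4} = \frac{322341}{4}$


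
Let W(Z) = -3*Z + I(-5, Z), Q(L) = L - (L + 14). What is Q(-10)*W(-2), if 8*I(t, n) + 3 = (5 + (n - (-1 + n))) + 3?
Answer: -189/2 ≈ -94.500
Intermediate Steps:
Q(L) = -14 (Q(L) = L - (14 + L) = L + (-14 - L) = -14)
I(t, n) = 3/4 (I(t, n) = -3/8 + ((5 + (n - (-1 + n))) + 3)/8 = -3/8 + ((5 + (n + (1 - n))) + 3)/8 = -3/8 + ((5 + 1) + 3)/8 = -3/8 + (6 + 3)/8 = -3/8 + (1/8)*9 = -3/8 + 9/8 = 3/4)
W(Z) = 3/4 - 3*Z (W(Z) = -3*Z + 3/4 = 3/4 - 3*Z)
Q(-10)*W(-2) = -14*(3/4 - 3*(-2)) = -14*(3/4 + 6) = -14*27/4 = -189/2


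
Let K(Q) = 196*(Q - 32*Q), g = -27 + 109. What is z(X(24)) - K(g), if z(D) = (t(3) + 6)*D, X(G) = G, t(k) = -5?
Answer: 498256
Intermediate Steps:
g = 82
K(Q) = -6076*Q (K(Q) = 196*(-31*Q) = -6076*Q)
z(D) = D (z(D) = (-5 + 6)*D = 1*D = D)
z(X(24)) - K(g) = 24 - (-6076)*82 = 24 - 1*(-498232) = 24 + 498232 = 498256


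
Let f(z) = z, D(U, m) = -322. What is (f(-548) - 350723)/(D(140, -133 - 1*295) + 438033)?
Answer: -351271/437711 ≈ -0.80252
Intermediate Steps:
(f(-548) - 350723)/(D(140, -133 - 1*295) + 438033) = (-548 - 350723)/(-322 + 438033) = -351271/437711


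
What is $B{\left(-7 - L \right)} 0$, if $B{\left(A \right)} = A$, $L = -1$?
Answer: $0$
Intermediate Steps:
$B{\left(-7 - L \right)} 0 = \left(-7 - -1\right) 0 = \left(-7 + 1\right) 0 = \left(-6\right) 0 = 0$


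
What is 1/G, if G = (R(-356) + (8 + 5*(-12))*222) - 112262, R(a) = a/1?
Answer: -1/124162 ≈ -8.0540e-6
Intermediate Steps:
R(a) = a (R(a) = a*1 = a)
G = -124162 (G = (-356 + (8 + 5*(-12))*222) - 112262 = (-356 + (8 - 60)*222) - 112262 = (-356 - 52*222) - 112262 = (-356 - 11544) - 112262 = -11900 - 112262 = -124162)
1/G = 1/(-124162) = -1/124162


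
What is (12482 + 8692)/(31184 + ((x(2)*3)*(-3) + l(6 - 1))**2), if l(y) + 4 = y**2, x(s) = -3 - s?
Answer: 10587/17770 ≈ 0.59578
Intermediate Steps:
l(y) = -4 + y**2
(12482 + 8692)/(31184 + ((x(2)*3)*(-3) + l(6 - 1))**2) = (12482 + 8692)/(31184 + (((-3 - 1*2)*3)*(-3) + (-4 + (6 - 1)**2))**2) = 21174/(31184 + (((-3 - 2)*3)*(-3) + (-4 + 5**2))**2) = 21174/(31184 + (-5*3*(-3) + (-4 + 25))**2) = 21174/(31184 + (-15*(-3) + 21)**2) = 21174/(31184 + (45 + 21)**2) = 21174/(31184 + 66**2) = 21174/(31184 + 4356) = 21174/35540 = 21174*(1/35540) = 10587/17770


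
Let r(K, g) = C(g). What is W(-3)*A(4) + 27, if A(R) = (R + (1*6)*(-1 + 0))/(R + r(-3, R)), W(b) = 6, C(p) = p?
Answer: 51/2 ≈ 25.500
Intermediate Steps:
r(K, g) = g
A(R) = (-6 + R)/(2*R) (A(R) = (R + (1*6)*(-1 + 0))/(R + R) = (R + 6*(-1))/((2*R)) = (R - 6)*(1/(2*R)) = (-6 + R)*(1/(2*R)) = (-6 + R)/(2*R))
W(-3)*A(4) + 27 = 6*((1/2)*(-6 + 4)/4) + 27 = 6*((1/2)*(1/4)*(-2)) + 27 = 6*(-1/4) + 27 = -3/2 + 27 = 51/2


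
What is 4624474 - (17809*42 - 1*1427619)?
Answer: 5304115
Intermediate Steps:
4624474 - (17809*42 - 1*1427619) = 4624474 - (747978 - 1427619) = 4624474 - 1*(-679641) = 4624474 + 679641 = 5304115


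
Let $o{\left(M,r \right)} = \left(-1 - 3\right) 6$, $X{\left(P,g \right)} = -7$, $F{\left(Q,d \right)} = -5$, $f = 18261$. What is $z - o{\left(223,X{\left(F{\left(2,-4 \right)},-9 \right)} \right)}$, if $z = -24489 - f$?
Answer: $-42726$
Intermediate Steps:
$o{\left(M,r \right)} = -24$ ($o{\left(M,r \right)} = \left(-4\right) 6 = -24$)
$z = -42750$ ($z = -24489 - 18261 = -42750$)
$z - o{\left(223,X{\left(F{\left(2,-4 \right)},-9 \right)} \right)} = -42750 - -24 = -42750 + 24 = -42726$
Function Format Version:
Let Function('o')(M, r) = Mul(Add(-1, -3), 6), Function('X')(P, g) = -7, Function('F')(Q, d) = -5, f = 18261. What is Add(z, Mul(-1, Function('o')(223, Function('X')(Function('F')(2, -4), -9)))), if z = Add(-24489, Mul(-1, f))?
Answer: -42726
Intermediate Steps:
Function('o')(M, r) = -24 (Function('o')(M, r) = Mul(-4, 6) = -24)
z = -42750 (z = Add(-24489, Mul(-1, 18261)) = Add(-24489, -18261) = -42750)
Add(z, Mul(-1, Function('o')(223, Function('X')(Function('F')(2, -4), -9)))) = Add(-42750, Mul(-1, -24)) = Add(-42750, 24) = -42726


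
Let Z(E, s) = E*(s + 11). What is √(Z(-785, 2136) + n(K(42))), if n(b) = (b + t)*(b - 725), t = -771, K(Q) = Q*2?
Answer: 2*I*√311257 ≈ 1115.8*I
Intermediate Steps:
K(Q) = 2*Q
Z(E, s) = E*(11 + s)
n(b) = (-771 + b)*(-725 + b) (n(b) = (b - 771)*(b - 725) = (-771 + b)*(-725 + b))
√(Z(-785, 2136) + n(K(42))) = √(-785*(11 + 2136) + (558975 + (2*42)² - 2992*42)) = √(-785*2147 + (558975 + 84² - 1496*84)) = √(-1685395 + (558975 + 7056 - 125664)) = √(-1685395 + 440367) = √(-1245028) = 2*I*√311257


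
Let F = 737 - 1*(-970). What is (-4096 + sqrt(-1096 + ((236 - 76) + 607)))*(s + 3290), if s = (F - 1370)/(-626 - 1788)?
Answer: -16264648704/1207 + 7941723*I*sqrt(329)/2414 ≈ -1.3475e+7 + 59673.0*I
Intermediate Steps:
F = 1707 (F = 737 + 970 = 1707)
s = -337/2414 (s = (1707 - 1370)/(-626 - 1788) = 337/(-2414) = 337*(-1/2414) = -337/2414 ≈ -0.13960)
(-4096 + sqrt(-1096 + ((236 - 76) + 607)))*(s + 3290) = (-4096 + sqrt(-1096 + ((236 - 76) + 607)))*(-337/2414 + 3290) = (-4096 + sqrt(-1096 + (160 + 607)))*(7941723/2414) = (-4096 + sqrt(-1096 + 767))*(7941723/2414) = (-4096 + sqrt(-329))*(7941723/2414) = (-4096 + I*sqrt(329))*(7941723/2414) = -16264648704/1207 + 7941723*I*sqrt(329)/2414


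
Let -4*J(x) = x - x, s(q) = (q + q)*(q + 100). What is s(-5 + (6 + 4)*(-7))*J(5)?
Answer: 0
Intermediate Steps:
s(q) = 2*q*(100 + q) (s(q) = (2*q)*(100 + q) = 2*q*(100 + q))
J(x) = 0 (J(x) = -(x - x)/4 = -¼*0 = 0)
s(-5 + (6 + 4)*(-7))*J(5) = (2*(-5 + (6 + 4)*(-7))*(100 + (-5 + (6 + 4)*(-7))))*0 = (2*(-5 + 10*(-7))*(100 + (-5 + 10*(-7))))*0 = (2*(-5 - 70)*(100 + (-5 - 70)))*0 = (2*(-75)*(100 - 75))*0 = (2*(-75)*25)*0 = -3750*0 = 0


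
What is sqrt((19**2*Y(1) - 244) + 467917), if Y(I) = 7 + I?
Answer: sqrt(470561) ≈ 685.97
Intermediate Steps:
sqrt((19**2*Y(1) - 244) + 467917) = sqrt((19**2*(7 + 1) - 244) + 467917) = sqrt((361*8 - 244) + 467917) = sqrt((2888 - 244) + 467917) = sqrt(2644 + 467917) = sqrt(470561)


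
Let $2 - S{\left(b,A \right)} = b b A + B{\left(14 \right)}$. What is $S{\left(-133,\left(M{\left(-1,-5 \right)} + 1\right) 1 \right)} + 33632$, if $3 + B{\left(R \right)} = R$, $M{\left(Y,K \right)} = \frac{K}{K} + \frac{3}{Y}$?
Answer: $51312$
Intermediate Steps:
$M{\left(Y,K \right)} = 1 + \frac{3}{Y}$
$B{\left(R \right)} = -3 + R$
$S{\left(b,A \right)} = -9 - A b^{2}$ ($S{\left(b,A \right)} = 2 - \left(b b A + \left(-3 + 14\right)\right) = 2 - \left(b^{2} A + 11\right) = 2 - \left(A b^{2} + 11\right) = 2 - \left(11 + A b^{2}\right) = -9 - A b^{2}$)
$S{\left(-133,\left(M{\left(-1,-5 \right)} + 1\right) 1 \right)} + 33632 = \left(-9 - \left(\frac{3 - 1}{-1} + 1\right) 1 \left(-133\right)^{2}\right) + 33632 = \left(-9 - \left(\left(-1\right) 2 + 1\right) 1 \cdot 17689\right) + 33632 = \left(-9 - \left(-2 + 1\right) 1 \cdot 17689\right) + 33632 = \left(-9 - \left(-1\right) 1 \cdot 17689\right) + 33632 = \left(-9 - \left(-1\right) 17689\right) + 33632 = \left(-9 + 17689\right) + 33632 = 17680 + 33632 = 51312$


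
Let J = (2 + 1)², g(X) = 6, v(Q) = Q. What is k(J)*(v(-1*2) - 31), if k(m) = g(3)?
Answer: -198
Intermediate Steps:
J = 9 (J = 3² = 9)
k(m) = 6
k(J)*(v(-1*2) - 31) = 6*(-1*2 - 31) = 6*(-2 - 31) = 6*(-33) = -198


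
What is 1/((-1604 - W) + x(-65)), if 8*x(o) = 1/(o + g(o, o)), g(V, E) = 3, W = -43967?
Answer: 496/21012047 ≈ 2.3606e-5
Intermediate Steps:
x(o) = 1/(8*(3 + o)) (x(o) = 1/(8*(o + 3)) = 1/(8*(3 + o)))
1/((-1604 - W) + x(-65)) = 1/((-1604 - 1*(-43967)) + 1/(8*(3 - 65))) = 1/((-1604 + 43967) + (1/8)/(-62)) = 1/(42363 + (1/8)*(-1/62)) = 1/(42363 - 1/496) = 1/(21012047/496) = 496/21012047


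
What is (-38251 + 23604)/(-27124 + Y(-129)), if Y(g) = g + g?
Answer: 14647/27382 ≈ 0.53491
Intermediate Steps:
Y(g) = 2*g
(-38251 + 23604)/(-27124 + Y(-129)) = (-38251 + 23604)/(-27124 + 2*(-129)) = -14647/(-27124 - 258) = -14647/(-27382) = -14647*(-1/27382) = 14647/27382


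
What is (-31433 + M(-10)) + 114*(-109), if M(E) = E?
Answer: -43869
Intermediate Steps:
(-31433 + M(-10)) + 114*(-109) = (-31433 - 10) + 114*(-109) = -31443 - 12426 = -43869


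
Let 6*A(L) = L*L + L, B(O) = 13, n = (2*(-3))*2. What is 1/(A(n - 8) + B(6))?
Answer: 3/229 ≈ 0.013100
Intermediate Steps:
n = -12 (n = -6*2 = -12)
A(L) = L/6 + L²/6 (A(L) = (L*L + L)/6 = (L² + L)/6 = (L + L²)/6 = L/6 + L²/6)
1/(A(n - 8) + B(6)) = 1/((-12 - 8)*(1 + (-12 - 8))/6 + 13) = 1/((⅙)*(-20)*(1 - 20) + 13) = 1/((⅙)*(-20)*(-19) + 13) = 1/(190/3 + 13) = 1/(229/3) = 3/229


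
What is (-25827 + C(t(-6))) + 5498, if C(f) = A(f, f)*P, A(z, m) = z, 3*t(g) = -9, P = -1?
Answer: -20326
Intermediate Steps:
t(g) = -3 (t(g) = (1/3)*(-9) = -3)
C(f) = -f (C(f) = f*(-1) = -f)
(-25827 + C(t(-6))) + 5498 = (-25827 - 1*(-3)) + 5498 = (-25827 + 3) + 5498 = -25824 + 5498 = -20326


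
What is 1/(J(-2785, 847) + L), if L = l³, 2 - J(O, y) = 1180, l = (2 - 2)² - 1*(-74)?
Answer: 1/404046 ≈ 2.4750e-6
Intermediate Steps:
l = 74 (l = 0² + 74 = 0 + 74 = 74)
J(O, y) = -1178 (J(O, y) = 2 - 1*1180 = 2 - 1180 = -1178)
L = 405224 (L = 74³ = 405224)
1/(J(-2785, 847) + L) = 1/(-1178 + 405224) = 1/404046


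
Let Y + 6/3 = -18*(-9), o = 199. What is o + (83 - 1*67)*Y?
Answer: 2759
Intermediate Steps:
Y = 160 (Y = -2 - 18*(-9) = -2 + 162 = 160)
o + (83 - 1*67)*Y = 199 + (83 - 1*67)*160 = 199 + (83 - 67)*160 = 199 + 16*160 = 199 + 2560 = 2759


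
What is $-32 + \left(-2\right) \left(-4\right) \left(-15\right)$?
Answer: $-152$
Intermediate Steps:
$-32 + \left(-2\right) \left(-4\right) \left(-15\right) = -32 + 8 \left(-15\right) = -32 - 120 = -152$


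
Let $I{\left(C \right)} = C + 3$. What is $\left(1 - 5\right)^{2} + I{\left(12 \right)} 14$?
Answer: $226$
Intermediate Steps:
$I{\left(C \right)} = 3 + C$
$\left(1 - 5\right)^{2} + I{\left(12 \right)} 14 = \left(1 - 5\right)^{2} + \left(3 + 12\right) 14 = \left(-4\right)^{2} + 15 \cdot 14 = 16 + 210 = 226$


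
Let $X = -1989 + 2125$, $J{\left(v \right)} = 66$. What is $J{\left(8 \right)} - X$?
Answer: $-70$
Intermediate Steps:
$X = 136$
$J{\left(8 \right)} - X = 66 - 136 = -70$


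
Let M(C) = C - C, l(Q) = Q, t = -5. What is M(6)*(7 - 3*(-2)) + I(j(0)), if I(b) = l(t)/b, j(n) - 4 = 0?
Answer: -5/4 ≈ -1.2500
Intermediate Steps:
M(C) = 0
j(n) = 4 (j(n) = 4 + 0 = 4)
I(b) = -5/b
M(6)*(7 - 3*(-2)) + I(j(0)) = 0*(7 - 3*(-2)) - 5/4 = 0*(7 + 6) - 5*¼ = 0*13 - 5/4 = 0 - 5/4 = -5/4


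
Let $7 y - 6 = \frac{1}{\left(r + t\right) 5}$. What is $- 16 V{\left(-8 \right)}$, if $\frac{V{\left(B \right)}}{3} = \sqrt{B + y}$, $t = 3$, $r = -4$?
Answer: $- \frac{48 i \sqrt{8785}}{35} \approx - 128.54 i$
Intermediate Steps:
$y = \frac{29}{35}$ ($y = \frac{6}{7} + \frac{1}{7 \left(-4 + 3\right) 5} = \frac{6}{7} + \frac{1}{7 \left(\left(-1\right) 5\right)} = \frac{6}{7} + \frac{1}{7 \left(-5\right)} = \frac{6}{7} + \frac{1}{7} \left(- \frac{1}{5}\right) = \frac{6}{7} - \frac{1}{35} = \frac{29}{35} \approx 0.82857$)
$V{\left(B \right)} = 3 \sqrt{\frac{29}{35} + B}$ ($V{\left(B \right)} = 3 \sqrt{B + \frac{29}{35}} = 3 \sqrt{\frac{29}{35} + B}$)
$- 16 V{\left(-8 \right)} = - 16 \frac{3 \sqrt{1015 + 1225 \left(-8\right)}}{35} = - 16 \frac{3 \sqrt{1015 - 9800}}{35} = - 16 \frac{3 \sqrt{-8785}}{35} = - 16 \frac{3 i \sqrt{8785}}{35} = - \frac{48 i \sqrt{8785}}{35}$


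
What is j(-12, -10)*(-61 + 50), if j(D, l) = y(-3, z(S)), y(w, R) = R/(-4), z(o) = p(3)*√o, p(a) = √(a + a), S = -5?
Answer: 11*I*√30/4 ≈ 15.062*I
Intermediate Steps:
p(a) = √2*√a (p(a) = √(2*a) = √2*√a)
z(o) = √6*√o (z(o) = (√2*√3)*√o = √6*√o)
y(w, R) = -R/4 (y(w, R) = R*(-¼) = -R/4)
j(D, l) = -I*√30/4 (j(D, l) = -√6*√(-5)/4 = -√6*I*√5/4 = -I*√30/4)
j(-12, -10)*(-61 + 50) = (-I*√30/4)*(-61 + 50) = -I*√30/4*(-11) = 11*I*√30/4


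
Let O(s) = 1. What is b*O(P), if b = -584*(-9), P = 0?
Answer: 5256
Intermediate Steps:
b = 5256
b*O(P) = 5256*1 = 5256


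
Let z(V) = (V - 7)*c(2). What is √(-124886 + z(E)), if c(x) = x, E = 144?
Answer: 2*I*√31153 ≈ 353.0*I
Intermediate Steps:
z(V) = -14 + 2*V (z(V) = (V - 7)*2 = (-7 + V)*2 = -14 + 2*V)
√(-124886 + z(E)) = √(-124886 + (-14 + 2*144)) = √(-124886 + (-14 + 288)) = √(-124886 + 274) = √(-124612) = 2*I*√31153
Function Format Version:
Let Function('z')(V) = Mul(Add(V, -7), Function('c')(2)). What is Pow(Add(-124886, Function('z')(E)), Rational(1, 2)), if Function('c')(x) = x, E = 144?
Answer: Mul(2, I, Pow(31153, Rational(1, 2))) ≈ Mul(353.00, I)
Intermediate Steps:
Function('z')(V) = Add(-14, Mul(2, V)) (Function('z')(V) = Mul(Add(V, -7), 2) = Mul(Add(-7, V), 2) = Add(-14, Mul(2, V)))
Pow(Add(-124886, Function('z')(E)), Rational(1, 2)) = Pow(Add(-124886, Add(-14, Mul(2, 144))), Rational(1, 2)) = Pow(Add(-124886, Add(-14, 288)), Rational(1, 2)) = Pow(Add(-124886, 274), Rational(1, 2)) = Pow(-124612, Rational(1, 2)) = Mul(2, I, Pow(31153, Rational(1, 2)))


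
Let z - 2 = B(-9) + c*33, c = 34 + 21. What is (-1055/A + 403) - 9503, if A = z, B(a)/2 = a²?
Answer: -18009955/1979 ≈ -9100.5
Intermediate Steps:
c = 55
B(a) = 2*a²
z = 1979 (z = 2 + (2*(-9)² + 55*33) = 2 + (2*81 + 1815) = 2 + (162 + 1815) = 2 + 1977 = 1979)
A = 1979
(-1055/A + 403) - 9503 = (-1055/1979 + 403) - 9503 = 796482/1979 - 9503 = -18009955/1979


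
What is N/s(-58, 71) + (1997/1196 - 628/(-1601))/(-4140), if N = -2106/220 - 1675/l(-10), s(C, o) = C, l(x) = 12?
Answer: 722436728639/280977165040 ≈ 2.5712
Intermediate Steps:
N = -98443/660 (N = -2106/220 - 1675/12 = -2106*1/220 - 1675*1/12 = -1053/110 - 1675/12 = -98443/660 ≈ -149.16)
N/s(-58, 71) + (1997/1196 - 628/(-1601))/(-4140) = -98443/660/(-58) + (1997/1196 - 628/(-1601))/(-4140) = -98443/660*(-1/58) + (1997*(1/1196) - 628*(-1/1601))*(-1/4140) = 98443/38280 + (1997/1196 + 628/1601)*(-1/4140) = 98443/38280 + (3948285/1914796)*(-1/4140) = 98443/38280 - 263219/528483696 = 722436728639/280977165040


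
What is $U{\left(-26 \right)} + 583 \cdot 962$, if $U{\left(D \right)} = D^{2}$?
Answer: $561522$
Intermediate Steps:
$U{\left(-26 \right)} + 583 \cdot 962 = \left(-26\right)^{2} + 583 \cdot 962 = 676 + 560846 = 561522$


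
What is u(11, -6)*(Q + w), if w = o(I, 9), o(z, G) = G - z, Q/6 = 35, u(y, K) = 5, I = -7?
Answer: 1130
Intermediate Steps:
Q = 210 (Q = 6*35 = 210)
w = 16 (w = 9 - 1*(-7) = 9 + 7 = 16)
u(11, -6)*(Q + w) = 5*(210 + 16) = 5*226 = 1130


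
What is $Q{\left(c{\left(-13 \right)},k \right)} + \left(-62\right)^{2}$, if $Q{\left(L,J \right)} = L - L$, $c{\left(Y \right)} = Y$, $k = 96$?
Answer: $3844$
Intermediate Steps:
$Q{\left(L,J \right)} = 0$
$Q{\left(c{\left(-13 \right)},k \right)} + \left(-62\right)^{2} = 0 + \left(-62\right)^{2} = 0 + 3844 = 3844$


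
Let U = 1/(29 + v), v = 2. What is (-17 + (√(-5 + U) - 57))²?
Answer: (2294 - I*√4774)²/961 ≈ 5471.0 - 329.87*I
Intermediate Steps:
U = 1/31 (U = 1/(29 + 2) = 1/31 ≈ 0.032258)
(-17 + (√(-5 + U) - 57))² = (-17 + (√(-5 + 1/31) - 57))² = (-17 + (√(-154/31) - 57))² = (-17 + (I*√4774/31 - 57))² = (-17 + (-57 + I*√4774/31))² = (-74 + I*√4774/31)²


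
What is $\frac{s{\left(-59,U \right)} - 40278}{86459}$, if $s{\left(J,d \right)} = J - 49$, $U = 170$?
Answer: $- \frac{40386}{86459} \approx -0.46711$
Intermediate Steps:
$s{\left(J,d \right)} = -49 + J$ ($s{\left(J,d \right)} = J - 49 = -49 + J$)
$\frac{s{\left(-59,U \right)} - 40278}{86459} = \frac{\left(-49 - 59\right) - 40278}{86459} = \left(-108 - 40278\right) \frac{1}{86459} = \left(-40386\right) \frac{1}{86459} = - \frac{40386}{86459}$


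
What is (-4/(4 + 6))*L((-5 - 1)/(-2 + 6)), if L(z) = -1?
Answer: 2/5 ≈ 0.40000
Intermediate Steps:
(-4/(4 + 6))*L((-5 - 1)/(-2 + 6)) = -4/(4 + 6)*(-1) = -4/10*(-1) = -4*1/10*(-1) = -2/5*(-1) = 2/5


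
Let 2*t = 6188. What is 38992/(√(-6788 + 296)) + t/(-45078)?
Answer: -1547/22539 - 19496*I*√1623/1623 ≈ -0.068637 - 483.93*I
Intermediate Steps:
t = 3094 (t = (½)*6188 = 3094)
38992/(√(-6788 + 296)) + t/(-45078) = 38992/(√(-6788 + 296)) + 3094/(-45078) = 38992/(√(-6492)) + 3094*(-1/45078) = 38992/((2*I*√1623)) - 1547/22539 = 38992*(-I*√1623/3246) - 1547/22539 = -19496*I*√1623/1623 - 1547/22539 = -1547/22539 - 19496*I*√1623/1623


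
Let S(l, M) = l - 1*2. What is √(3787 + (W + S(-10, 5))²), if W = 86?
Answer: √9263 ≈ 96.245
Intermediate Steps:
S(l, M) = -2 + l (S(l, M) = l - 2 = -2 + l)
√(3787 + (W + S(-10, 5))²) = √(3787 + (86 + (-2 - 10))²) = √(3787 + (86 - 12)²) = √(3787 + 74²) = √(3787 + 5476) = √9263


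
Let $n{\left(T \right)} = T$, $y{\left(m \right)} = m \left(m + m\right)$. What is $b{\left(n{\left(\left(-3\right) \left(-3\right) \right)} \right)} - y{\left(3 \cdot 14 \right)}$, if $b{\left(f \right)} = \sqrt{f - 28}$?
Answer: $-3528 + i \sqrt{19} \approx -3528.0 + 4.3589 i$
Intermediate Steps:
$y{\left(m \right)} = 2 m^{2}$ ($y{\left(m \right)} = m 2 m = 2 m^{2}$)
$b{\left(f \right)} = \sqrt{-28 + f}$
$b{\left(n{\left(\left(-3\right) \left(-3\right) \right)} \right)} - y{\left(3 \cdot 14 \right)} = \sqrt{-28 - -9} - 2 \left(3 \cdot 14\right)^{2} = \sqrt{-28 + 9} - 2 \cdot 42^{2} = \sqrt{-19} - 2 \cdot 1764 = i \sqrt{19} - 3528 = -3528 + i \sqrt{19}$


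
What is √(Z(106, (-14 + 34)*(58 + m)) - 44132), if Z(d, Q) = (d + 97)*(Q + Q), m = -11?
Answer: 2*√84377 ≈ 580.95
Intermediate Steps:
Z(d, Q) = 2*Q*(97 + d) (Z(d, Q) = (97 + d)*(2*Q) = 2*Q*(97 + d))
√(Z(106, (-14 + 34)*(58 + m)) - 44132) = √(2*((-14 + 34)*(58 - 11))*(97 + 106) - 44132) = √(2*(20*47)*203 - 44132) = √(2*940*203 - 44132) = √(381640 - 44132) = √337508 = 2*√84377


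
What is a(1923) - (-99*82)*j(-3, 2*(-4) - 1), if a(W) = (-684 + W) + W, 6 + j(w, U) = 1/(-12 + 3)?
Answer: -46448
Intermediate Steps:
j(w, U) = -55/9 (j(w, U) = -6 + 1/(-12 + 3) = -6 + 1/(-9) = -6 - 1/9 = -55/9)
a(W) = -684 + 2*W
a(1923) - (-99*82)*j(-3, 2*(-4) - 1) = (-684 + 2*1923) - (-99*82)*(-55)/9 = (-684 + 3846) - (-8118)*(-55)/9 = 3162 - 1*49610 = 3162 - 49610 = -46448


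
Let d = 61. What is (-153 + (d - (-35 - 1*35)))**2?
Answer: 484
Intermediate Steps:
(-153 + (d - (-35 - 1*35)))**2 = (-153 + (61 - (-35 - 1*35)))**2 = (-153 + (61 - (-35 - 35)))**2 = (-153 + (61 - 1*(-70)))**2 = (-153 + (61 + 70))**2 = (-153 + 131)**2 = (-22)**2 = 484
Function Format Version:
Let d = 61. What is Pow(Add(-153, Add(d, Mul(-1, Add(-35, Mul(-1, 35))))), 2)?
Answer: 484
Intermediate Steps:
Pow(Add(-153, Add(d, Mul(-1, Add(-35, Mul(-1, 35))))), 2) = Pow(Add(-153, Add(61, Mul(-1, Add(-35, Mul(-1, 35))))), 2) = Pow(Add(-153, Add(61, Mul(-1, Add(-35, -35)))), 2) = Pow(Add(-153, Add(61, Mul(-1, -70))), 2) = Pow(Add(-153, Add(61, 70)), 2) = Pow(Add(-153, 131), 2) = Pow(-22, 2) = 484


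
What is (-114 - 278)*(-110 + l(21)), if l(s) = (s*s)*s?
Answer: -3587192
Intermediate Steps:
l(s) = s³ (l(s) = s²*s = s³)
(-114 - 278)*(-110 + l(21)) = (-114 - 278)*(-110 + 21³) = -392*(-110 + 9261) = -392*9151 = -3587192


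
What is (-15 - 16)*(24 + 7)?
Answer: -961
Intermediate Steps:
(-15 - 16)*(24 + 7) = -31*31 = -961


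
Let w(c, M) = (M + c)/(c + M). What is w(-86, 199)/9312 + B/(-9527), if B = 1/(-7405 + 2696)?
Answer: 44871955/417760931616 ≈ 0.00010741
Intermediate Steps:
w(c, M) = 1 (w(c, M) = (M + c)/(M + c) = 1)
B = -1/4709 (B = 1/(-4709) = -1/4709 ≈ -0.00021236)
w(-86, 199)/9312 + B/(-9527) = 1/9312 - 1/4709/(-9527) = 1*(1/9312) - 1/4709*(-1/9527) = 1/9312 + 1/44862643 = 44871955/417760931616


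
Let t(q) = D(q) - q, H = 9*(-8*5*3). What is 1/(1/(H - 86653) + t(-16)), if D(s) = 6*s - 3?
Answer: -87733/7281840 ≈ -0.012048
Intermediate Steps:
H = -1080 (H = 9*(-40*3) = 9*(-120) = -1080)
D(s) = -3 + 6*s
t(q) = -3 + 5*q (t(q) = (-3 + 6*q) - q = -3 + 5*q)
1/(1/(H - 86653) + t(-16)) = 1/(1/(-1080 - 86653) + (-3 + 5*(-16))) = 1/(1/(-87733) + (-3 - 80)) = 1/(-1/87733 - 83) = 1/(-7281840/87733) = -87733/7281840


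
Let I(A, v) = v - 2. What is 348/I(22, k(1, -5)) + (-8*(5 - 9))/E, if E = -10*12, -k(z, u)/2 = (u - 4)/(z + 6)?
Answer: 9131/15 ≈ 608.73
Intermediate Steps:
k(z, u) = -2*(-4 + u)/(6 + z) (k(z, u) = -2*(u - 4)/(z + 6) = -2*(-4 + u)/(6 + z))
E = -120
I(A, v) = -2 + v
348/I(22, k(1, -5)) + (-8*(5 - 9))/E = 348/(-2 + 2*(4 - 1*(-5))/(6 + 1)) - 8*(5 - 9)/(-120) = 348/(-2 + 2*(4 + 5)/7) - 8*(-4)*(-1/120) = 348/(-2 + 2*(⅐)*9) + 32*(-1/120) = 348/(-2 + 18/7) - 4/15 = 348/(4/7) - 4/15 = 348*(7/4) - 4/15 = 609 - 4/15 = 9131/15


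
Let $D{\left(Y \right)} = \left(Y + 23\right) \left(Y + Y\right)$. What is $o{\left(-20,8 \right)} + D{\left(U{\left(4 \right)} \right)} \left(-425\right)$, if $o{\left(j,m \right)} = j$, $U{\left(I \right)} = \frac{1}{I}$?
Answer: $- \frac{39685}{8} \approx -4960.6$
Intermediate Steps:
$D{\left(Y \right)} = 2 Y \left(23 + Y\right)$ ($D{\left(Y \right)} = \left(23 + Y\right) 2 Y = 2 Y \left(23 + Y\right)$)
$o{\left(-20,8 \right)} + D{\left(U{\left(4 \right)} \right)} \left(-425\right) = -20 + \frac{2 \left(23 + \frac{1}{4}\right)}{4} \left(-425\right) = -20 + 2 \cdot \frac{1}{4} \left(23 + \frac{1}{4}\right) \left(-425\right) = -20 + 2 \cdot \frac{1}{4} \cdot \frac{93}{4} \left(-425\right) = -20 + \frac{93}{8} \left(-425\right) = -20 - \frac{39525}{8} = - \frac{39685}{8}$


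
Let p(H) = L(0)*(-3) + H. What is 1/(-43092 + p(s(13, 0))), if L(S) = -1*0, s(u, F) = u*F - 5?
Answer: -1/43097 ≈ -2.3203e-5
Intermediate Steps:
s(u, F) = -5 + F*u (s(u, F) = F*u - 5 = -5 + F*u)
L(S) = 0
p(H) = H (p(H) = 0*(-3) + H = 0 + H = H)
1/(-43092 + p(s(13, 0))) = 1/(-43092 + (-5 + 0*13)) = 1/(-43092 + (-5 + 0)) = 1/(-43092 - 5) = 1/(-43097) = -1/43097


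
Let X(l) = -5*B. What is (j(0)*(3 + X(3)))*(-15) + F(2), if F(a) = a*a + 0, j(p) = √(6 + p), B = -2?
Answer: 4 - 195*√6 ≈ -473.65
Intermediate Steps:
X(l) = 10 (X(l) = -5*(-2) = 10)
F(a) = a² (F(a) = a² + 0 = a²)
(j(0)*(3 + X(3)))*(-15) + F(2) = (√(6 + 0)*(3 + 10))*(-15) + 2² = (√6*13)*(-15) + 4 = (13*√6)*(-15) + 4 = -195*√6 + 4 = 4 - 195*√6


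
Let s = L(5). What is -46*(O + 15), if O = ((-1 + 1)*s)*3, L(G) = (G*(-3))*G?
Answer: -690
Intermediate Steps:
L(G) = -3*G² (L(G) = (-3*G)*G = -3*G²)
s = -75 (s = -3*5² = -3*25 = -75)
O = 0 (O = ((-1 + 1)*(-75))*3 = (0*(-75))*3 = 0*3 = 0)
-46*(O + 15) = -46*(0 + 15) = -46*15 = -690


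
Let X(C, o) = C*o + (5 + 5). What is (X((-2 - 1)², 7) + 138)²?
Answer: 44521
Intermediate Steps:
X(C, o) = 10 + C*o (X(C, o) = C*o + 10 = 10 + C*o)
(X((-2 - 1)², 7) + 138)² = ((10 + (-2 - 1)²*7) + 138)² = ((10 + (-3)²*7) + 138)² = ((10 + 9*7) + 138)² = ((10 + 63) + 138)² = (73 + 138)² = 211² = 44521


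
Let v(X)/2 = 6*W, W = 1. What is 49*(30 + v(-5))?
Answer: 2058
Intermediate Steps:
v(X) = 12 (v(X) = 2*(6*1) = 2*6 = 12)
49*(30 + v(-5)) = 49*(30 + 12) = 49*42 = 2058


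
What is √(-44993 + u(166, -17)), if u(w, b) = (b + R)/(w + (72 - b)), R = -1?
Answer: I*√325074935/85 ≈ 212.12*I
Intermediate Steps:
u(w, b) = (-1 + b)/(72 + w - b) (u(w, b) = (b - 1)/(w + (72 - b)) = (-1 + b)/(72 + w - b))
√(-44993 + u(166, -17)) = √(-44993 + (-1 - 17)/(72 + 166 - 1*(-17))) = √(-44993 - 18/(72 + 166 + 17)) = √(-44993 - 18/255) = √(-44993 + (1/255)*(-18)) = √(-44993 - 6/85) = √(-3824411/85) = I*√325074935/85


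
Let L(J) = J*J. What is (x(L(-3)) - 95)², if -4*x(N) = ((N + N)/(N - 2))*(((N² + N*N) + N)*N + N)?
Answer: 58232161/49 ≈ 1.1884e+6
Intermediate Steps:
L(J) = J²
x(N) = -N*(N + N*(N + 2*N²))/(2*(-2 + N)) (x(N) = -(N + N)/(N - 2)*(((N² + N*N) + N)*N + N)/4 = -(2*N)/(-2 + N)*(((N² + N²) + N)*N + N)/4 = -2*N/(-2 + N)*((2*N² + N)*N + N)/4 = -2*N/(-2 + N)*((N + 2*N²)*N + N)/4 = -2*N/(-2 + N)*(N*(N + 2*N²) + N)/4 = -2*N/(-2 + N)*(N + N*(N + 2*N²))/4 = -N*(N + N*(N + 2*N²))/(2*(-2 + N)))
(x(L(-3)) - 95)² = (((-3)²)²*(-1 - 1*(-3)² - 2*((-3)²)²)/(2*(-2 + (-3)²)) - 95)² = ((½)*9²*(-1 - 1*9 - 2*9²)/(-2 + 9) - 95)² = ((½)*81*(-1 - 9 - 2*81)/7 - 95)² = ((½)*81*(⅐)*(-1 - 9 - 162) - 95)² = ((½)*81*(⅐)*(-172) - 95)² = (-6966/7 - 95)² = (-7631/7)² = 58232161/49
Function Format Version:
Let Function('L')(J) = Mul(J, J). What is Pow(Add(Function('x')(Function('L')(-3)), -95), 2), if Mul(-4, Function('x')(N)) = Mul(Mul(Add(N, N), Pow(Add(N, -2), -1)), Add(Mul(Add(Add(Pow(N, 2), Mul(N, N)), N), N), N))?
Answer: Rational(58232161, 49) ≈ 1.1884e+6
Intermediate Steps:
Function('L')(J) = Pow(J, 2)
Function('x')(N) = Mul(Rational(-1, 2), N, Pow(Add(-2, N), -1), Add(N, Mul(N, Add(N, Mul(2, Pow(N, 2)))))) (Function('x')(N) = Mul(Rational(-1, 4), Mul(Mul(Add(N, N), Pow(Add(N, -2), -1)), Add(Mul(Add(Add(Pow(N, 2), Mul(N, N)), N), N), N))) = Mul(Rational(-1, 4), Mul(Mul(Mul(2, N), Pow(Add(-2, N), -1)), Add(Mul(Add(Add(Pow(N, 2), Pow(N, 2)), N), N), N))) = Mul(Rational(-1, 4), Mul(Mul(2, N, Pow(Add(-2, N), -1)), Add(Mul(Add(Mul(2, Pow(N, 2)), N), N), N))) = Mul(Rational(-1, 4), Mul(Mul(2, N, Pow(Add(-2, N), -1)), Add(Mul(Add(N, Mul(2, Pow(N, 2))), N), N))) = Mul(Rational(-1, 4), Mul(Mul(2, N, Pow(Add(-2, N), -1)), Add(Mul(N, Add(N, Mul(2, Pow(N, 2)))), N))) = Mul(Rational(-1, 4), Mul(Mul(2, N, Pow(Add(-2, N), -1)), Add(N, Mul(N, Add(N, Mul(2, Pow(N, 2))))))) = Mul(Rational(-1, 4), Mul(2, N, Pow(Add(-2, N), -1), Add(N, Mul(N, Add(N, Mul(2, Pow(N, 2))))))) = Mul(Rational(-1, 2), N, Pow(Add(-2, N), -1), Add(N, Mul(N, Add(N, Mul(2, Pow(N, 2)))))))
Pow(Add(Function('x')(Function('L')(-3)), -95), 2) = Pow(Add(Mul(Rational(1, 2), Pow(Pow(-3, 2), 2), Pow(Add(-2, Pow(-3, 2)), -1), Add(-1, Mul(-1, Pow(-3, 2)), Mul(-2, Pow(Pow(-3, 2), 2)))), -95), 2) = Pow(Add(Mul(Rational(1, 2), Pow(9, 2), Pow(Add(-2, 9), -1), Add(-1, Mul(-1, 9), Mul(-2, Pow(9, 2)))), -95), 2) = Pow(Add(Mul(Rational(1, 2), 81, Pow(7, -1), Add(-1, -9, Mul(-2, 81))), -95), 2) = Pow(Add(Mul(Rational(1, 2), 81, Rational(1, 7), Add(-1, -9, -162)), -95), 2) = Pow(Add(Mul(Rational(1, 2), 81, Rational(1, 7), -172), -95), 2) = Pow(Add(Rational(-6966, 7), -95), 2) = Pow(Rational(-7631, 7), 2) = Rational(58232161, 49)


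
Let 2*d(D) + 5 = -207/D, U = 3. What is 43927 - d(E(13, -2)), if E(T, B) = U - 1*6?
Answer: 43895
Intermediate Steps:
E(T, B) = -3 (E(T, B) = 3 - 1*6 = 3 - 6 = -3)
d(D) = -5/2 - 207/(2*D) (d(D) = -5/2 + (-207/D)/2 = -5/2 - 207/(2*D))
43927 - d(E(13, -2)) = 43927 - (-207 - 5*(-3))/(2*(-3)) = 43927 - (-1)*(-207 + 15)/(2*3) = 43927 - (-1)*(-192)/(2*3) = 43927 - 1*32 = 43927 - 32 = 43895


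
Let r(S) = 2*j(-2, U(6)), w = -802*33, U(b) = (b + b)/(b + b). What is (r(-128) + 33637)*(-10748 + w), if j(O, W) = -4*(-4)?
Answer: -1252958166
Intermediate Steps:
U(b) = 1 (U(b) = (2*b)/((2*b)) = (2*b)*(1/(2*b)) = 1)
j(O, W) = 16
w = -26466
r(S) = 32 (r(S) = 2*16 = 32)
(r(-128) + 33637)*(-10748 + w) = (32 + 33637)*(-10748 - 26466) = 33669*(-37214) = -1252958166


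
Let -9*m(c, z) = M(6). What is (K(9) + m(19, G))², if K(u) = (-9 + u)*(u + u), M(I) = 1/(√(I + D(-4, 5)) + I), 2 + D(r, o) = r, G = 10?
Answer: 1/2916 ≈ 0.00034294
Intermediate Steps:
D(r, o) = -2 + r
M(I) = 1/(I + √(-6 + I)) (M(I) = 1/(√(I + (-2 - 4)) + I) = 1/(√(I - 6) + I) = 1/(√(-6 + I) + I) = 1/(I + √(-6 + I)))
m(c, z) = -1/54 (m(c, z) = -1/(9*(6 + √(-6 + 6))) = -1/(9*(6 + √0)) = -1/(9*(6 + 0)) = -⅑/6 = -⅑*⅙ = -1/54)
K(u) = 2*u*(-9 + u) (K(u) = (-9 + u)*(2*u) = 2*u*(-9 + u))
(K(9) + m(19, G))² = (2*9*(-9 + 9) - 1/54)² = (2*9*0 - 1/54)² = (0 - 1/54)² = (-1/54)² = 1/2916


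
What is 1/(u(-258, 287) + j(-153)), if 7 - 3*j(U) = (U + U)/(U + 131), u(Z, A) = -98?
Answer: -33/3310 ≈ -0.0099698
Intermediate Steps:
j(U) = 7/3 - 2*U/(3*(131 + U)) (j(U) = 7/3 - (U + U)/(3*(U + 131)) = 7/3 - 2*U/(3*(131 + U)))
1/(u(-258, 287) + j(-153)) = 1/(-98 + (917 + 5*(-153))/(3*(131 - 153))) = 1/(-98 + (⅓)*(917 - 765)/(-22)) = 1/(-98 + (⅓)*(-1/22)*152) = 1/(-98 - 76/33) = 1/(-3310/33) = -33/3310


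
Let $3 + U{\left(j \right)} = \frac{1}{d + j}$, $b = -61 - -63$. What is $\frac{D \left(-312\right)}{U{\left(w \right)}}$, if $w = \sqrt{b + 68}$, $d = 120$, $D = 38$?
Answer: $\frac{508266720}{128251} - \frac{11856 \sqrt{70}}{128251} \approx 3962.3$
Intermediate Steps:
$b = 2$ ($b = -61 + 63 = 2$)
$w = \sqrt{70}$ ($w = \sqrt{2 + 68} = \sqrt{70} \approx 8.3666$)
$U{\left(j \right)} = -3 + \frac{1}{120 + j}$
$\frac{D \left(-312\right)}{U{\left(w \right)}} = \frac{38 \left(-312\right)}{\frac{1}{120 + \sqrt{70}} \left(-359 - 3 \sqrt{70}\right)} = - 11856 \frac{120 + \sqrt{70}}{-359 - 3 \sqrt{70}} = - \frac{11856 \left(120 + \sqrt{70}\right)}{-359 - 3 \sqrt{70}}$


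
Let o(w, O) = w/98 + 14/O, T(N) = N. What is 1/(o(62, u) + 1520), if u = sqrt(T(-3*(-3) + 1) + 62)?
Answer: 65718702/99933886529 - 50421*sqrt(2)/99933886529 ≈ 0.00065691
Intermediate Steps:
u = 6*sqrt(2) (u = sqrt((-3*(-3) + 1) + 62) = sqrt((9 + 1) + 62) = sqrt(10 + 62) = sqrt(72) = 6*sqrt(2) ≈ 8.4853)
o(w, O) = 14/O + w/98 (o(w, O) = w*(1/98) + 14/O = w/98 + 14/O = 14/O + w/98)
1/(o(62, u) + 1520) = 1/((14/((6*sqrt(2))) + (1/98)*62) + 1520) = 1/((14*(sqrt(2)/12) + 31/49) + 1520) = 1/((7*sqrt(2)/6 + 31/49) + 1520) = 1/((31/49 + 7*sqrt(2)/6) + 1520) = 1/(74511/49 + 7*sqrt(2)/6)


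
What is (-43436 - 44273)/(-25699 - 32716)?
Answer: 87709/58415 ≈ 1.5015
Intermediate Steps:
(-43436 - 44273)/(-25699 - 32716) = -87709/(-58415) = -87709*(-1/58415) = 87709/58415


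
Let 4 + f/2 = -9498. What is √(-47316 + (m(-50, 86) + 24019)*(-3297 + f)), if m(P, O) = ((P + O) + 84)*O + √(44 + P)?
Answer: √(-765841355 - 22301*I*√6) ≈ 0.99 - 27674.0*I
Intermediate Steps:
f = -19004 (f = -8 + 2*(-9498) = -8 - 18996 = -19004)
m(P, O) = √(44 + P) + O*(84 + O + P) (m(P, O) = ((O + P) + 84)*O + √(44 + P) = (84 + O + P)*O + √(44 + P) = O*(84 + O + P) + √(44 + P) = √(44 + P) + O*(84 + O + P))
√(-47316 + (m(-50, 86) + 24019)*(-3297 + f)) = √(-47316 + ((86² + √(44 - 50) + 84*86 + 86*(-50)) + 24019)*(-3297 - 19004)) = √(-47316 + ((7396 + √(-6) + 7224 - 4300) + 24019)*(-22301)) = √(-47316 + ((7396 + I*√6 + 7224 - 4300) + 24019)*(-22301)) = √(-47316 + ((10320 + I*√6) + 24019)*(-22301)) = √(-47316 + (34339 + I*√6)*(-22301)) = √(-47316 + (-765794039 - 22301*I*√6)) = √(-765841355 - 22301*I*√6)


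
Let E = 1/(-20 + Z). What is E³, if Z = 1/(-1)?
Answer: -1/9261 ≈ -0.00010798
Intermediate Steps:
Z = -1
E = -1/21 (E = 1/(-20 - 1) = 1/(-21) = -1/21 ≈ -0.047619)
E³ = (-1/21)³ = -1/9261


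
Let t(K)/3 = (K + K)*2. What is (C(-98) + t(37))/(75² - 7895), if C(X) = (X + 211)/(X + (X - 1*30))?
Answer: -887/4540 ≈ -0.19537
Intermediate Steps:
t(K) = 12*K (t(K) = 3*((K + K)*2) = 3*((2*K)*2) = 3*(4*K) = 12*K)
C(X) = (211 + X)/(-30 + 2*X) (C(X) = (211 + X)/(X + (X - 30)) = (211 + X)/(X + (-30 + X)) = (211 + X)/(-30 + 2*X))
(C(-98) + t(37))/(75² - 7895) = ((211 - 98)/(2*(-15 - 98)) + 12*37)/(75² - 7895) = ((½)*113/(-113) + 444)/(5625 - 7895) = ((½)*(-1/113)*113 + 444)/(-2270) = (-½ + 444)*(-1/2270) = (887/2)*(-1/2270) = -887/4540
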